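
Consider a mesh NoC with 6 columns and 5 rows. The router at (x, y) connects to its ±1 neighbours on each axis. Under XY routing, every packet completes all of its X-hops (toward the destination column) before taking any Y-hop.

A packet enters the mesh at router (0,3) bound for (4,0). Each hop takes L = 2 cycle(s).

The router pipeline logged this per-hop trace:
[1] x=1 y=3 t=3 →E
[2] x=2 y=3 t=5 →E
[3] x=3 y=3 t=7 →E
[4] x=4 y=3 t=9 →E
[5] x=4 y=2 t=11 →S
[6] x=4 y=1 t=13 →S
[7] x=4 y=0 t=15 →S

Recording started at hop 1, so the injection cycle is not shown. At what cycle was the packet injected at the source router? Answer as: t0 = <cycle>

t0 = 1

At hop 1 the cycle is 3; in general cyc_k = t0 + kL.
Therefore t0 = 3 − L = 1.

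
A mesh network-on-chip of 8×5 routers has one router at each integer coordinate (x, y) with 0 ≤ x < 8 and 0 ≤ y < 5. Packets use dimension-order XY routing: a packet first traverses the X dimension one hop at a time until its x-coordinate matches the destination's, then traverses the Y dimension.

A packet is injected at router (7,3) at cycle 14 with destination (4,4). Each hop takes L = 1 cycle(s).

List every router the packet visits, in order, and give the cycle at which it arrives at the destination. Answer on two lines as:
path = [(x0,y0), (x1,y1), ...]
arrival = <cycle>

path = [(7,3), (6,3), (5,3), (4,3), (4,4)]
arrival = 18

[0] x=7 y=3 t=14
[1] x=6 y=3 t=15 →W
[2] x=5 y=3 t=16 →W
[3] x=4 y=3 t=17 →W
[4] x=4 y=4 t=18 →N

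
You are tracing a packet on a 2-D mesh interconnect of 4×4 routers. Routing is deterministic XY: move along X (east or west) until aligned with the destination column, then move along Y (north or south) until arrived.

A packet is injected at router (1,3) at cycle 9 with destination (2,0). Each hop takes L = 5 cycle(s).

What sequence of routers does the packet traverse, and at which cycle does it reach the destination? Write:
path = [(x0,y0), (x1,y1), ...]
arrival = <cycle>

path = [(1,3), (2,3), (2,2), (2,1), (2,0)]
arrival = 29

[0] x=1 y=3 t=9
[1] x=2 y=3 t=14 →E
[2] x=2 y=2 t=19 →S
[3] x=2 y=1 t=24 →S
[4] x=2 y=0 t=29 →S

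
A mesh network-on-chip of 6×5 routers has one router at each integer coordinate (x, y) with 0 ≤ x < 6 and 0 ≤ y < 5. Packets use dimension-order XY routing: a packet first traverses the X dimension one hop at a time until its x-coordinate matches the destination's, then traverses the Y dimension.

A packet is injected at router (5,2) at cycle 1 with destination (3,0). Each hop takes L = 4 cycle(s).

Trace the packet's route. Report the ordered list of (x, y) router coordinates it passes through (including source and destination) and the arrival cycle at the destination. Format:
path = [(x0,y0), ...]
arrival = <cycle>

path = [(5,2), (4,2), (3,2), (3,1), (3,0)]
arrival = 17

hop 0: (5,2) @ cyc 1
hop 1: (4,2) @ cyc 5  [W]
hop 2: (3,2) @ cyc 9  [W]
hop 3: (3,1) @ cyc 13  [S]
hop 4: (3,0) @ cyc 17  [S]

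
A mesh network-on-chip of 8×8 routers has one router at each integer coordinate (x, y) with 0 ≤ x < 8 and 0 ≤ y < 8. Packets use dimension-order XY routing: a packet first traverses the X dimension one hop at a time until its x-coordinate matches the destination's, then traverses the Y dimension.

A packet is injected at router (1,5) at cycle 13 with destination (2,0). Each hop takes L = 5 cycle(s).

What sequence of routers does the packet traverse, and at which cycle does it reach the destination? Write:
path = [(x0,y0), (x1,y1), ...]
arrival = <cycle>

path = [(1,5), (2,5), (2,4), (2,3), (2,2), (2,1), (2,0)]
arrival = 43

hop 0: (1,5) @ cyc 13
hop 1: (2,5) @ cyc 18  [E]
hop 2: (2,4) @ cyc 23  [S]
hop 3: (2,3) @ cyc 28  [S]
hop 4: (2,2) @ cyc 33  [S]
hop 5: (2,1) @ cyc 38  [S]
hop 6: (2,0) @ cyc 43  [S]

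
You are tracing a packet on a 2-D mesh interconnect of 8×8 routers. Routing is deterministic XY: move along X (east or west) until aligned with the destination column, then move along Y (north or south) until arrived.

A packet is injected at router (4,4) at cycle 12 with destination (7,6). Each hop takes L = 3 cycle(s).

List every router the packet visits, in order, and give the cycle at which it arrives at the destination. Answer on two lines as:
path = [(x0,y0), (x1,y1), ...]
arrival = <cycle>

path = [(4,4), (5,4), (6,4), (7,4), (7,5), (7,6)]
arrival = 27

hop 0: (4,4) @ cyc 12
hop 1: (5,4) @ cyc 15  [E]
hop 2: (6,4) @ cyc 18  [E]
hop 3: (7,4) @ cyc 21  [E]
hop 4: (7,5) @ cyc 24  [N]
hop 5: (7,6) @ cyc 27  [N]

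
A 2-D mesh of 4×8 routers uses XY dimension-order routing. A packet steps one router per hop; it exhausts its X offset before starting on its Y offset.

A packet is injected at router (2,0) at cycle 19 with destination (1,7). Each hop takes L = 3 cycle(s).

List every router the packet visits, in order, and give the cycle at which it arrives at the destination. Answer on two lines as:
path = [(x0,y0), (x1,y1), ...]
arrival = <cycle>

path = [(2,0), (1,0), (1,1), (1,2), (1,3), (1,4), (1,5), (1,6), (1,7)]
arrival = 43

  0. router=(2,0) cycle=19 (inject)
  1. router=(1,0) cycle=22 dir=W
  2. router=(1,1) cycle=25 dir=N
  3. router=(1,2) cycle=28 dir=N
  4. router=(1,3) cycle=31 dir=N
  5. router=(1,4) cycle=34 dir=N
  6. router=(1,5) cycle=37 dir=N
  7. router=(1,6) cycle=40 dir=N
  8. router=(1,7) cycle=43 dir=N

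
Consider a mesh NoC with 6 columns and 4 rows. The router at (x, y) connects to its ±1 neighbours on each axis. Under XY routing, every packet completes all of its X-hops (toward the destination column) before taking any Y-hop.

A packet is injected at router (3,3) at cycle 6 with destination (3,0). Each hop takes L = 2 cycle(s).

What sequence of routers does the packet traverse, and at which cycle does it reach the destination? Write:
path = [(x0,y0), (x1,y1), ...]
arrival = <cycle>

  0. router=(3,3) cycle=6 (inject)
  1. router=(3,2) cycle=8 dir=S
  2. router=(3,1) cycle=10 dir=S
  3. router=(3,0) cycle=12 dir=S

path = [(3,3), (3,2), (3,1), (3,0)]
arrival = 12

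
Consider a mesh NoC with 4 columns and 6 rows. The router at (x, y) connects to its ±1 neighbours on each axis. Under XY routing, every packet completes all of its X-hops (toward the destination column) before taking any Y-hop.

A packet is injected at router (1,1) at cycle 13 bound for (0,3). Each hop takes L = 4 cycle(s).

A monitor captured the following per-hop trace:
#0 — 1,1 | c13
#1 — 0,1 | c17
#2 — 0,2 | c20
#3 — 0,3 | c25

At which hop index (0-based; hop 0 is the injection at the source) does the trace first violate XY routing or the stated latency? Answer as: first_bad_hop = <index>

hop 1: step (-1,+0), +4 cyc — ok
hop 2: step (+0,+1), +3 cyc — BAD: Δcyc=3≠L

first_bad_hop = 2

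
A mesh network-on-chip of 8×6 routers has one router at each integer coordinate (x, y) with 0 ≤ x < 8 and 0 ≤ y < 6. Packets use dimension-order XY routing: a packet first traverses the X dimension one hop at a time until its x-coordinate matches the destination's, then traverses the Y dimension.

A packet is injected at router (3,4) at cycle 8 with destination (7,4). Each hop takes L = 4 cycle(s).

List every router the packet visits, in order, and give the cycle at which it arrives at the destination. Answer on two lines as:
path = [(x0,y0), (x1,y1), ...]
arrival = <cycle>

path = [(3,4), (4,4), (5,4), (6,4), (7,4)]
arrival = 24

#0 — 3,4 | c8
#1 — 4,4 | c12 | E
#2 — 5,4 | c16 | E
#3 — 6,4 | c20 | E
#4 — 7,4 | c24 | E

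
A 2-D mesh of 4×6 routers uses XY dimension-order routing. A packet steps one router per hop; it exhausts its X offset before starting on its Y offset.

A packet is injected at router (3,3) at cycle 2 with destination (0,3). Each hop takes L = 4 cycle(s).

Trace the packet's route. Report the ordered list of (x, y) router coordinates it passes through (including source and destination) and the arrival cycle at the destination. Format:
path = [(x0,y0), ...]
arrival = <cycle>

src (3,3)  cyc=2
W→(2,3)  cyc=6
W→(1,3)  cyc=10
W→(0,3)  cyc=14

path = [(3,3), (2,3), (1,3), (0,3)]
arrival = 14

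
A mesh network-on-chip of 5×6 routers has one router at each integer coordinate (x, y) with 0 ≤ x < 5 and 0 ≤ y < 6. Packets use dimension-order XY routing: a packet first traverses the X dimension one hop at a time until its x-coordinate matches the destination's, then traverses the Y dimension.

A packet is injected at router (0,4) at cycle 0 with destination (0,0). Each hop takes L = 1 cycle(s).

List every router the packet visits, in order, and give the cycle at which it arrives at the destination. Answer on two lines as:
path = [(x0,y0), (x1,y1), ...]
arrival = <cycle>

path = [(0,4), (0,3), (0,2), (0,1), (0,0)]
arrival = 4

hop 0: (0,4) @ cyc 0
hop 1: (0,3) @ cyc 1  [S]
hop 2: (0,2) @ cyc 2  [S]
hop 3: (0,1) @ cyc 3  [S]
hop 4: (0,0) @ cyc 4  [S]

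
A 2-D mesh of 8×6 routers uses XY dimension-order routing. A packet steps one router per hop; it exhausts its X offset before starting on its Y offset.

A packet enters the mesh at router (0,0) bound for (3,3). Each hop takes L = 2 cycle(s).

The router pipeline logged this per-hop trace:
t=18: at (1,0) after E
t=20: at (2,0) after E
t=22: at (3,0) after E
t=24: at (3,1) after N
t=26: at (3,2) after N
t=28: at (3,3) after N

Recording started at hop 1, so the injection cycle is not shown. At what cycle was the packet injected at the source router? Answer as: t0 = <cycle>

cyc[1] = 18 and cyc[k] = t0 + k·L for every k.
t0 = cyc[1] − L = 18 − 2 = 16.

t0 = 16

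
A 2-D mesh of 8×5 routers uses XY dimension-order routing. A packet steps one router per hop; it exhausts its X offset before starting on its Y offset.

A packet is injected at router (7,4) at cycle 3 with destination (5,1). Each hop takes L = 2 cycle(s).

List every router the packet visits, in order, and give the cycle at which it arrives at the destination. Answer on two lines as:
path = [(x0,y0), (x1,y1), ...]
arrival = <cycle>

[0] x=7 y=4 t=3
[1] x=6 y=4 t=5 →W
[2] x=5 y=4 t=7 →W
[3] x=5 y=3 t=9 →S
[4] x=5 y=2 t=11 →S
[5] x=5 y=1 t=13 →S

path = [(7,4), (6,4), (5,4), (5,3), (5,2), (5,1)]
arrival = 13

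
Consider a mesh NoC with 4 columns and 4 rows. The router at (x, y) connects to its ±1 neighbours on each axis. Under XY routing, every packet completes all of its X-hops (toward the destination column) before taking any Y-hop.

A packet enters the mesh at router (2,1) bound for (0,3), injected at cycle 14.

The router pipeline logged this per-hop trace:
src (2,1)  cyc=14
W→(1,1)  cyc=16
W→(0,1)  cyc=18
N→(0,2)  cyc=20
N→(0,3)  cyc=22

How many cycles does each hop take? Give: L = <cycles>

L = 2

cyc[1] − cyc[0] = 16 − 14 = 2.
That increment is L by definition: L = 2.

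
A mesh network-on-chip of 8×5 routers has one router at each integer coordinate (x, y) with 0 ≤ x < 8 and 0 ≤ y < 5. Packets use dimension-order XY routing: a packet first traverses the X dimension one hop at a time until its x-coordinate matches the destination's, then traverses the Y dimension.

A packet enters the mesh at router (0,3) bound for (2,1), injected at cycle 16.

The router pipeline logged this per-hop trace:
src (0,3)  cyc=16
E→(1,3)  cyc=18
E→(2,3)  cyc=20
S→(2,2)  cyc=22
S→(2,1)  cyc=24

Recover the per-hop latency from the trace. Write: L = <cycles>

L = 2

From hop 0 (16) to hop 1 (18): +2 cycles.
That increment is L by definition: L = 2.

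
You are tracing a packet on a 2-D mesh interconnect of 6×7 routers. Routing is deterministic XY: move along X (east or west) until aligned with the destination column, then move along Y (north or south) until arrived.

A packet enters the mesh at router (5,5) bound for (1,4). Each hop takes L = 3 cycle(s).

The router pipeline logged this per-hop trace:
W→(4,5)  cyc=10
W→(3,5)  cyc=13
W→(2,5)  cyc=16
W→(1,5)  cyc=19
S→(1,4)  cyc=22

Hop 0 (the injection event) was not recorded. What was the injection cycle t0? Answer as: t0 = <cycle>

t0 = 7

At hop 1 the cycle is 10; in general cyc_k = t0 + kL.
Therefore t0 = 10 − L = 7.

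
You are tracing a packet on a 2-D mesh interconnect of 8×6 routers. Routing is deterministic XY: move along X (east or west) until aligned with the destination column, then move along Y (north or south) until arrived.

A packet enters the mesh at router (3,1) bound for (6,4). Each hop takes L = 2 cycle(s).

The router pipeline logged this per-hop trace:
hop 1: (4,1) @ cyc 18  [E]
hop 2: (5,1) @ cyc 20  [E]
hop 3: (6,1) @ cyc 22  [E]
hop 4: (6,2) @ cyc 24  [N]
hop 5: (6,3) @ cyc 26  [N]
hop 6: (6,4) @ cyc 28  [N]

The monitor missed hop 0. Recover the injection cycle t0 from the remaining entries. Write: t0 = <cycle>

At hop 1 the cycle is 18; in general cyc_k = t0 + kL.
Subtract one hop: t0 = 18 − 2 = 16.

t0 = 16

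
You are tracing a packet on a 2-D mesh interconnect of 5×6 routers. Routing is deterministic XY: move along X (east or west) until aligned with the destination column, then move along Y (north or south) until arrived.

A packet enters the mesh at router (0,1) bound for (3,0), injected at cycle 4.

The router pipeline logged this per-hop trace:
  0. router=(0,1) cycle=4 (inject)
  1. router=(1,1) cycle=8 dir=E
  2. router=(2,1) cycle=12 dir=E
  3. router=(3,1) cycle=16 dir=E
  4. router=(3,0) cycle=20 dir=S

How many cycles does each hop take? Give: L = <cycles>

L = 4

Between hops 0 and 1 the cycle counter advances 8 − 4 = 4.
That increment is L by definition: L = 4.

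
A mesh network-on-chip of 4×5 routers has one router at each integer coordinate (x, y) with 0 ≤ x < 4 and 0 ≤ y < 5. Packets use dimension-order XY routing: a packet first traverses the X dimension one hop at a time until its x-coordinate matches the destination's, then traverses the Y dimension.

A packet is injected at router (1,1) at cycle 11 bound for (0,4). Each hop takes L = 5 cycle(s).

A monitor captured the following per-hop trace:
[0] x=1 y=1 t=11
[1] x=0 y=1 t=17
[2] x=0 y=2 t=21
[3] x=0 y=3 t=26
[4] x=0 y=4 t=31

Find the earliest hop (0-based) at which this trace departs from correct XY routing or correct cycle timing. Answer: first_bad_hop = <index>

first_bad_hop = 1

[1] (-1,+0) / 6c ⇒ BAD: Δcyc=6≠L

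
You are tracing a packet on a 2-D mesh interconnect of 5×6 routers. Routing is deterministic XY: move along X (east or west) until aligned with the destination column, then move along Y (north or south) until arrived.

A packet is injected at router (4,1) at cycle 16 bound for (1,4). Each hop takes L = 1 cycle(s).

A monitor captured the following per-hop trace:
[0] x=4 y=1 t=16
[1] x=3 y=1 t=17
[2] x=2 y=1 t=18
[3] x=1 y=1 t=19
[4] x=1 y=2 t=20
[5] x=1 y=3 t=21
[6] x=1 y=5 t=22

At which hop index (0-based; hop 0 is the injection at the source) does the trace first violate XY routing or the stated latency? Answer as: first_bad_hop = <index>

first_bad_hop = 6

hop 1: step (-1,+0), +1 cyc — ok
hop 2: step (-1,+0), +1 cyc — ok
hop 3: step (-1,+0), +1 cyc — ok
hop 4: step (+0,+1), +1 cyc — ok
hop 5: step (+0,+1), +1 cyc — ok
hop 6: step (+0,+2), +1 cyc — BAD: non-unit step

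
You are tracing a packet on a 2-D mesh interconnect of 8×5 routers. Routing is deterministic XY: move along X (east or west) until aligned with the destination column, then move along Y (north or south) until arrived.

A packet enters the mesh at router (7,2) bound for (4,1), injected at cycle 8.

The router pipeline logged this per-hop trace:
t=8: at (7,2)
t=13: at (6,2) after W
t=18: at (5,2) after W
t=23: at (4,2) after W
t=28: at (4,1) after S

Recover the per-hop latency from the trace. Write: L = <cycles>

L = 5

Δcyc across hop 0→1: 13 − 8 = 5.
One hop costs L cycles, so L = 5.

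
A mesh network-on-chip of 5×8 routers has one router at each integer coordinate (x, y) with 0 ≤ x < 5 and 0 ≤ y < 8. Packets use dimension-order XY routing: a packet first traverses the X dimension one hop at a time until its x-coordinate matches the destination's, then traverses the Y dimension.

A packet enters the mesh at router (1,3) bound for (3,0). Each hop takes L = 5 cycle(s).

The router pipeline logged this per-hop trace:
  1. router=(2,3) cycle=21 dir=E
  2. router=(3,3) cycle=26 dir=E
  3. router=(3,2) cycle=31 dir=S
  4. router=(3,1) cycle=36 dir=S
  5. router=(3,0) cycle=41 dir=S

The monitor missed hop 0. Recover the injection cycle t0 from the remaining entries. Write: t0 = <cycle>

t0 = 16

At hop 1 the cycle is 21; in general cyc_k = t0 + kL.
Therefore t0 = 21 − L = 16.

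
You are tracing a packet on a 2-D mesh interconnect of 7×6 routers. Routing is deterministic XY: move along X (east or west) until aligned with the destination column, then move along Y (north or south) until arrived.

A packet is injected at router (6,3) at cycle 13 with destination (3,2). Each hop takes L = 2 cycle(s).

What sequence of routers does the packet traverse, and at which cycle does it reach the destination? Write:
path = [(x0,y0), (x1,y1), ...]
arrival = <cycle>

hop 0: (6,3) @ cyc 13
hop 1: (5,3) @ cyc 15  [W]
hop 2: (4,3) @ cyc 17  [W]
hop 3: (3,3) @ cyc 19  [W]
hop 4: (3,2) @ cyc 21  [S]

path = [(6,3), (5,3), (4,3), (3,3), (3,2)]
arrival = 21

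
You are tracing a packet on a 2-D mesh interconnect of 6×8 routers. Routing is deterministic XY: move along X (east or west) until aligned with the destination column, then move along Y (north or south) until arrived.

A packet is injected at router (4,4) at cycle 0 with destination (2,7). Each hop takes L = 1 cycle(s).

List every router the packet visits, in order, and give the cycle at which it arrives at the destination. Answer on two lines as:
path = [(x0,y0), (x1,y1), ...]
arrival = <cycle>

#0 — 4,4 | c0
#1 — 3,4 | c1 | W
#2 — 2,4 | c2 | W
#3 — 2,5 | c3 | N
#4 — 2,6 | c4 | N
#5 — 2,7 | c5 | N

path = [(4,4), (3,4), (2,4), (2,5), (2,6), (2,7)]
arrival = 5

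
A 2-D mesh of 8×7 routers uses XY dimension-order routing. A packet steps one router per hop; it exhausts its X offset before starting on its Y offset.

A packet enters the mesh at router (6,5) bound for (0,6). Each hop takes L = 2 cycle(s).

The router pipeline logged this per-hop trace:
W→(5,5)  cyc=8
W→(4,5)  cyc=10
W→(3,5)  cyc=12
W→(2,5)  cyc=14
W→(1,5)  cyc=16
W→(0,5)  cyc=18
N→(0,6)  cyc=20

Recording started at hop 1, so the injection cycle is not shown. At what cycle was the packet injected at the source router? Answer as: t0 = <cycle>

cyc[1] = 8 and cyc[k] = t0 + k·L for every k.
t0 = cyc[1] − L = 8 − 2 = 6.

t0 = 6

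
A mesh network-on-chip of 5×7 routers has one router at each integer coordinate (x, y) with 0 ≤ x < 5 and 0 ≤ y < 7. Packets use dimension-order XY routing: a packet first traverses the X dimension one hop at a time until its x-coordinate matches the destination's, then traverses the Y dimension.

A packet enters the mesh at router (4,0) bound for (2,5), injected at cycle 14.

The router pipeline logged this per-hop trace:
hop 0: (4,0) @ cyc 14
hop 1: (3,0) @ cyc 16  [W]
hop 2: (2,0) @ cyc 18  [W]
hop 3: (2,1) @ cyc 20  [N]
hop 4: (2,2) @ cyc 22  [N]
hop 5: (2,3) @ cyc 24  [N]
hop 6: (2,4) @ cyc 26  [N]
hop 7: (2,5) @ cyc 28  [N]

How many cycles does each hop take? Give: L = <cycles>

L = 2

Δcyc across hop 0→1: 16 − 14 = 2.
Per-hop latency L = Δcyc = 2.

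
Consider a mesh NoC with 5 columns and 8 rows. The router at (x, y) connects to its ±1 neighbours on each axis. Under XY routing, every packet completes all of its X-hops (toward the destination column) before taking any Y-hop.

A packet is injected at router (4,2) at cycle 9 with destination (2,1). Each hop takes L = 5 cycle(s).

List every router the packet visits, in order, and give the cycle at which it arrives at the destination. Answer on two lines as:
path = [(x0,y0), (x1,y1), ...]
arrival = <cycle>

path = [(4,2), (3,2), (2,2), (2,1)]
arrival = 24

  0. router=(4,2) cycle=9 (inject)
  1. router=(3,2) cycle=14 dir=W
  2. router=(2,2) cycle=19 dir=W
  3. router=(2,1) cycle=24 dir=S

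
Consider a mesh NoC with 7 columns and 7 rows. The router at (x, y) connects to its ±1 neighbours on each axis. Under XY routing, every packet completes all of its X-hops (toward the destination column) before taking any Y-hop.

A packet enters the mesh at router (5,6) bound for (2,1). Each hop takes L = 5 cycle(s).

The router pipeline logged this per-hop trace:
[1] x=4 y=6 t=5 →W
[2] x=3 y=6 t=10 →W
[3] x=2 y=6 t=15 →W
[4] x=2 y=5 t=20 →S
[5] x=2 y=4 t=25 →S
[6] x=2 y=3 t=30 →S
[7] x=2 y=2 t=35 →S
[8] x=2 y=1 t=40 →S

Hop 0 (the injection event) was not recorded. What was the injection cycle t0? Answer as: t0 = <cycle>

At hop 1 the cycle is 5; in general cyc_k = t0 + kL.
Therefore t0 = 5 − L = 0.

t0 = 0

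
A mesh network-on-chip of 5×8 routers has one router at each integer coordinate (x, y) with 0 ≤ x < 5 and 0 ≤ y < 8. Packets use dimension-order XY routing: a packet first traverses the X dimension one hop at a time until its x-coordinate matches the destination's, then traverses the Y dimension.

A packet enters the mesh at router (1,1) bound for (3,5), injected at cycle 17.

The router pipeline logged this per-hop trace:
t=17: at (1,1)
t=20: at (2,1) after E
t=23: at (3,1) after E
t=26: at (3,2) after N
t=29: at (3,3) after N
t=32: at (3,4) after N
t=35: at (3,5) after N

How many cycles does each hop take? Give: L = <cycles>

L = 3

Between hops 0 and 1 the cycle counter advances 20 − 17 = 3.
Per-hop latency L = Δcyc = 3.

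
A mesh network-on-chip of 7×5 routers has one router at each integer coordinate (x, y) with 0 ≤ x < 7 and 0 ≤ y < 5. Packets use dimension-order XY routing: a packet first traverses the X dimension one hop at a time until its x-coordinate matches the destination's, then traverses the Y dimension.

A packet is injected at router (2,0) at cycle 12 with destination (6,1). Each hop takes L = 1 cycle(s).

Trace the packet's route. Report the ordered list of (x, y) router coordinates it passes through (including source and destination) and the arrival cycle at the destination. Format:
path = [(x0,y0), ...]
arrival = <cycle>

#0 — 2,0 | c12
#1 — 3,0 | c13 | E
#2 — 4,0 | c14 | E
#3 — 5,0 | c15 | E
#4 — 6,0 | c16 | E
#5 — 6,1 | c17 | N

path = [(2,0), (3,0), (4,0), (5,0), (6,0), (6,1)]
arrival = 17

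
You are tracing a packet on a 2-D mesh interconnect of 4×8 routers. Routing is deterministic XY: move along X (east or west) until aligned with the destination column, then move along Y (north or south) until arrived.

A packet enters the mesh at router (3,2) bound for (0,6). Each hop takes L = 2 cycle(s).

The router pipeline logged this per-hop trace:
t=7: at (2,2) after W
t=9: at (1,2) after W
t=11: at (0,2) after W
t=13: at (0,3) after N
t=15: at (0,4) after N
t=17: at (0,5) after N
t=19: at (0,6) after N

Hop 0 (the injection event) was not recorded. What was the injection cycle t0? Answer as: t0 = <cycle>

t0 = 5

Hop 1 reached at cycle 7; hop k is at t0 + k·L.
So t0 = 7 − 1·2 = 5.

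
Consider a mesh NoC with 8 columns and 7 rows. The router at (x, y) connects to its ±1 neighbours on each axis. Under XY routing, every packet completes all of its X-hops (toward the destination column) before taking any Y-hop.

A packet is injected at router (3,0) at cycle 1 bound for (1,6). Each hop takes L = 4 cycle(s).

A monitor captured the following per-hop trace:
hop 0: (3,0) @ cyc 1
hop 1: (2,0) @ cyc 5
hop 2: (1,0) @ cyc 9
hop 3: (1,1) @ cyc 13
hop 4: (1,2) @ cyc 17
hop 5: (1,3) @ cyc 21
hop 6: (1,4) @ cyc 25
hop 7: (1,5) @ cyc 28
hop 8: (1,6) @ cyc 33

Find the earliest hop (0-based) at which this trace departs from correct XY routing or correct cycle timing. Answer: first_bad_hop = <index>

hop 1: step (-1,+0), +4 cyc — ok
hop 2: step (-1,+0), +4 cyc — ok
hop 3: step (+0,+1), +4 cyc — ok
hop 4: step (+0,+1), +4 cyc — ok
hop 5: step (+0,+1), +4 cyc — ok
hop 6: step (+0,+1), +4 cyc — ok
hop 7: step (+0,+1), +3 cyc — BAD: Δcyc=3≠L

first_bad_hop = 7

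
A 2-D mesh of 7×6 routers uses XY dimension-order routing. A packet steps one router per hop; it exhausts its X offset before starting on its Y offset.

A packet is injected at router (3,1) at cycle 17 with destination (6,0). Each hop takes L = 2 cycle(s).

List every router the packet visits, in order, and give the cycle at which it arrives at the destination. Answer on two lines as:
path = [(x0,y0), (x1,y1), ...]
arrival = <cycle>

  0. router=(3,1) cycle=17 (inject)
  1. router=(4,1) cycle=19 dir=E
  2. router=(5,1) cycle=21 dir=E
  3. router=(6,1) cycle=23 dir=E
  4. router=(6,0) cycle=25 dir=S

path = [(3,1), (4,1), (5,1), (6,1), (6,0)]
arrival = 25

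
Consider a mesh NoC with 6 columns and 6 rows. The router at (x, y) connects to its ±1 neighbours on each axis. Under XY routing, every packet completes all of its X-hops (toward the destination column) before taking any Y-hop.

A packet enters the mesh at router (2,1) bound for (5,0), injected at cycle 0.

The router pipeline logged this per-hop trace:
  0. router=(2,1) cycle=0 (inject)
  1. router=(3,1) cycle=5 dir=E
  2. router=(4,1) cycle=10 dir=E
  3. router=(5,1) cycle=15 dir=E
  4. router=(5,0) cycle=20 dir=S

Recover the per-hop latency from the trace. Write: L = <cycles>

From hop 0 (0) to hop 1 (5): +5 cycles.
One hop costs L cycles, so L = 5.

L = 5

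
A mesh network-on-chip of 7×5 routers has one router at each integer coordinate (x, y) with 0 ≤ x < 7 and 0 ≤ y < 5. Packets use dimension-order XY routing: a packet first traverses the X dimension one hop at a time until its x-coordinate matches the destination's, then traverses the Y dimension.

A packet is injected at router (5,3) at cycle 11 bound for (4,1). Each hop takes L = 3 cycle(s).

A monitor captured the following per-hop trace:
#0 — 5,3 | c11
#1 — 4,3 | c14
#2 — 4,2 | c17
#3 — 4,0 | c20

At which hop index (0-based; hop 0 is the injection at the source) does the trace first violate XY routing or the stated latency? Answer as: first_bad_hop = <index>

first_bad_hop = 3

hop 1: step (-1,+0), +3 cyc — ok
hop 2: step (+0,-1), +3 cyc — ok
hop 3: step (+0,-2), +3 cyc — BAD: non-unit step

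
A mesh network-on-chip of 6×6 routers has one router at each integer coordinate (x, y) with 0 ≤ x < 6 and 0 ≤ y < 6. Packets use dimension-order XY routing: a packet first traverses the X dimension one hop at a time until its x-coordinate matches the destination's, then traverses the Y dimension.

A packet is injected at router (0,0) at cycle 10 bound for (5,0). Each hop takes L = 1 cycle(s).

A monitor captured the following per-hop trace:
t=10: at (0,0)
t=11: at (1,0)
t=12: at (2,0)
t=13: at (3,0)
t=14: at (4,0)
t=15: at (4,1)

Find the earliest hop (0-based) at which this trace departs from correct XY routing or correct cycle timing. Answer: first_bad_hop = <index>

first_bad_hop = 5

check 1→ d=(1,0) cyc+1: ok
check 2→ d=(1,0) cyc+1: ok
check 3→ d=(1,0) cyc+1: ok
check 4→ d=(1,0) cyc+1: ok
check 5→ d=(0,1) cyc+1: BAD: Y-move but x=4≠5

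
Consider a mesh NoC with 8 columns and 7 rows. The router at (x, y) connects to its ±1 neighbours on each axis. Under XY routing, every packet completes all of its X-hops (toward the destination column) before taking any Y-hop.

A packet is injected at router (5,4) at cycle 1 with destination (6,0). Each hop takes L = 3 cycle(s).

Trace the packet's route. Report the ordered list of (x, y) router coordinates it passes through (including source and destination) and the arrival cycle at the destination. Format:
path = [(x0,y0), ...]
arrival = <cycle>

path = [(5,4), (6,4), (6,3), (6,2), (6,1), (6,0)]
arrival = 16

  0. router=(5,4) cycle=1 (inject)
  1. router=(6,4) cycle=4 dir=E
  2. router=(6,3) cycle=7 dir=S
  3. router=(6,2) cycle=10 dir=S
  4. router=(6,1) cycle=13 dir=S
  5. router=(6,0) cycle=16 dir=S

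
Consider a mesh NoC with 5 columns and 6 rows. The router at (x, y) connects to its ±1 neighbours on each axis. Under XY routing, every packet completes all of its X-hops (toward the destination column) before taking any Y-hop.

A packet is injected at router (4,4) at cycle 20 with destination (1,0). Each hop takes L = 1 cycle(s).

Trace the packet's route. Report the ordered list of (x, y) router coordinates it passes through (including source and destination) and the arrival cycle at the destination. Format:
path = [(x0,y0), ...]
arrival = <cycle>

  0. router=(4,4) cycle=20 (inject)
  1. router=(3,4) cycle=21 dir=W
  2. router=(2,4) cycle=22 dir=W
  3. router=(1,4) cycle=23 dir=W
  4. router=(1,3) cycle=24 dir=S
  5. router=(1,2) cycle=25 dir=S
  6. router=(1,1) cycle=26 dir=S
  7. router=(1,0) cycle=27 dir=S

path = [(4,4), (3,4), (2,4), (1,4), (1,3), (1,2), (1,1), (1,0)]
arrival = 27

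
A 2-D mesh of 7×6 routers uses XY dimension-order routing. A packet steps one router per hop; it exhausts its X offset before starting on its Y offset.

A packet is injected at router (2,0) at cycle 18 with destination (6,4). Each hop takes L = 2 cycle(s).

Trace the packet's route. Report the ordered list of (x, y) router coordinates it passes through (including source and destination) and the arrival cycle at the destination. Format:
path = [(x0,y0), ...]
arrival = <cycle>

  0. router=(2,0) cycle=18 (inject)
  1. router=(3,0) cycle=20 dir=E
  2. router=(4,0) cycle=22 dir=E
  3. router=(5,0) cycle=24 dir=E
  4. router=(6,0) cycle=26 dir=E
  5. router=(6,1) cycle=28 dir=N
  6. router=(6,2) cycle=30 dir=N
  7. router=(6,3) cycle=32 dir=N
  8. router=(6,4) cycle=34 dir=N

path = [(2,0), (3,0), (4,0), (5,0), (6,0), (6,1), (6,2), (6,3), (6,4)]
arrival = 34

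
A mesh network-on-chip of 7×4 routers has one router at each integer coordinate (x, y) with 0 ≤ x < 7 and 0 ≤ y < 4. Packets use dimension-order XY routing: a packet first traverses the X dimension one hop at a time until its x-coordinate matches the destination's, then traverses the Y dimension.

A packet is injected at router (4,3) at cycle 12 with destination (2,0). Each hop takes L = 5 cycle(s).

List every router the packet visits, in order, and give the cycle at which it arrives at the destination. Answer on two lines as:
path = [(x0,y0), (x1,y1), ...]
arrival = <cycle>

src (4,3)  cyc=12
W→(3,3)  cyc=17
W→(2,3)  cyc=22
S→(2,2)  cyc=27
S→(2,1)  cyc=32
S→(2,0)  cyc=37

path = [(4,3), (3,3), (2,3), (2,2), (2,1), (2,0)]
arrival = 37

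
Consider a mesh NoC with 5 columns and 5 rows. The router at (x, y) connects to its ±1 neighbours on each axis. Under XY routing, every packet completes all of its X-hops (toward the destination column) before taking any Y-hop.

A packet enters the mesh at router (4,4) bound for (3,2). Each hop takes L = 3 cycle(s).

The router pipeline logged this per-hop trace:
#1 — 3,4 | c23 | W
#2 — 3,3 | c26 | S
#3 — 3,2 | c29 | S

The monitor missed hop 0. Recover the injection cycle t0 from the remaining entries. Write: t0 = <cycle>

t0 = 20

The first recorded entry is hop 1 at cycle 23.
So t0 = 23 − 1·3 = 20.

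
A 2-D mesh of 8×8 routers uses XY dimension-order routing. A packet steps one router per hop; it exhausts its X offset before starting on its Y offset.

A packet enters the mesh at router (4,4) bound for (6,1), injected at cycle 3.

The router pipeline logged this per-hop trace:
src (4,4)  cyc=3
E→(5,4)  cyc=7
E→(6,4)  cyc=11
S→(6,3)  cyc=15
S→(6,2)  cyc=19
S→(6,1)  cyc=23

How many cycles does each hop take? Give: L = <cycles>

L = 4

Δcyc across hop 0→1: 7 − 3 = 4.
That increment is L by definition: L = 4.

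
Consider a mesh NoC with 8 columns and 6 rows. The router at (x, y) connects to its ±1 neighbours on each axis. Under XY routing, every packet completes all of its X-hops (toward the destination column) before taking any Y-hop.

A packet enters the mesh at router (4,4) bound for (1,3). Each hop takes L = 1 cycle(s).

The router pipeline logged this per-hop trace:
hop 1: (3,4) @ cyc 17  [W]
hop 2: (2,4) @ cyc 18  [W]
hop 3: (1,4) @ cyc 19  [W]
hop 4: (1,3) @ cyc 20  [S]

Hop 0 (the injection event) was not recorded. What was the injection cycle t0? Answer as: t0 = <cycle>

t0 = 16

Hop 1 reached at cycle 17; hop k is at t0 + k·L.
Subtract one hop: t0 = 17 − 1 = 16.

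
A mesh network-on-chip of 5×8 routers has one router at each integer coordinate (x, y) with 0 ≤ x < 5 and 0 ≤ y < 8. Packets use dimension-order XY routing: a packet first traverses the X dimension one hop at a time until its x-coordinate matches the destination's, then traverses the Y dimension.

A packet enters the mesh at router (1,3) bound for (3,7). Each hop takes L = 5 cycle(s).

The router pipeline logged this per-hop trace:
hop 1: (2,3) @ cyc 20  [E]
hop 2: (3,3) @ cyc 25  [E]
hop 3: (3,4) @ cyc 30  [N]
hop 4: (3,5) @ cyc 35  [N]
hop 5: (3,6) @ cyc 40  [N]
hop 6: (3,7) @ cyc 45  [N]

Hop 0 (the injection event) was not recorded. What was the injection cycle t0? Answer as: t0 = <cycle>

cyc[1] = 20 and cyc[k] = t0 + k·L for every k.
Subtract one hop: t0 = 20 − 5 = 15.

t0 = 15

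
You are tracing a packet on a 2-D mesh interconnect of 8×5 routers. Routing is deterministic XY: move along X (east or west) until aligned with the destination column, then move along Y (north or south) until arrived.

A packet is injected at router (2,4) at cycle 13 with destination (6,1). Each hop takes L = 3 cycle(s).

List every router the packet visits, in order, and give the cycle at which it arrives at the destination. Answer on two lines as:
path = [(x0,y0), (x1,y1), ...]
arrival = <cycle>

path = [(2,4), (3,4), (4,4), (5,4), (6,4), (6,3), (6,2), (6,1)]
arrival = 34

[0] x=2 y=4 t=13
[1] x=3 y=4 t=16 →E
[2] x=4 y=4 t=19 →E
[3] x=5 y=4 t=22 →E
[4] x=6 y=4 t=25 →E
[5] x=6 y=3 t=28 →S
[6] x=6 y=2 t=31 →S
[7] x=6 y=1 t=34 →S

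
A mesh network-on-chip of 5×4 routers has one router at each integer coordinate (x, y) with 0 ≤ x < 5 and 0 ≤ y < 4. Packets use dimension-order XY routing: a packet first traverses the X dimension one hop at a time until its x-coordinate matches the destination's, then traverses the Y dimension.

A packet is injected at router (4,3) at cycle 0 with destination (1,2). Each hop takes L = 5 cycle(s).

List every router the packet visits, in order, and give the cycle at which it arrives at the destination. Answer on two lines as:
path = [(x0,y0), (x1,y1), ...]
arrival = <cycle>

src (4,3)  cyc=0
W→(3,3)  cyc=5
W→(2,3)  cyc=10
W→(1,3)  cyc=15
S→(1,2)  cyc=20

path = [(4,3), (3,3), (2,3), (1,3), (1,2)]
arrival = 20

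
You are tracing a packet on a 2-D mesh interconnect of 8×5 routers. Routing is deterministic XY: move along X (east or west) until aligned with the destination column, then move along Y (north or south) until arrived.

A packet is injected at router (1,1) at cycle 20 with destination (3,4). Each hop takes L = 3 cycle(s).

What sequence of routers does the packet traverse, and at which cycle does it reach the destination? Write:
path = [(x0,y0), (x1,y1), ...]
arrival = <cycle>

  0. router=(1,1) cycle=20 (inject)
  1. router=(2,1) cycle=23 dir=E
  2. router=(3,1) cycle=26 dir=E
  3. router=(3,2) cycle=29 dir=N
  4. router=(3,3) cycle=32 dir=N
  5. router=(3,4) cycle=35 dir=N

path = [(1,1), (2,1), (3,1), (3,2), (3,3), (3,4)]
arrival = 35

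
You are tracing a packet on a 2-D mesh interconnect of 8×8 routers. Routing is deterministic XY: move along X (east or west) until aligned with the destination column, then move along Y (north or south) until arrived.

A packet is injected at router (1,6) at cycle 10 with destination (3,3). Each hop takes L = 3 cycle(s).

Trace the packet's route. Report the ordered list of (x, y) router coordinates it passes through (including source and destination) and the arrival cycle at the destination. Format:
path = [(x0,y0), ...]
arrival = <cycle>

#0 — 1,6 | c10
#1 — 2,6 | c13 | E
#2 — 3,6 | c16 | E
#3 — 3,5 | c19 | S
#4 — 3,4 | c22 | S
#5 — 3,3 | c25 | S

path = [(1,6), (2,6), (3,6), (3,5), (3,4), (3,3)]
arrival = 25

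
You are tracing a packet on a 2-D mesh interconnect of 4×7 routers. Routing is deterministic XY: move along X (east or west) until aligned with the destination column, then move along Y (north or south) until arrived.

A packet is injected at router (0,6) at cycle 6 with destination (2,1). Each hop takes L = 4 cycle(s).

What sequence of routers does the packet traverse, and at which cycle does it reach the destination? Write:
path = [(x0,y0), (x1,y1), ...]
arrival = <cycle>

#0 — 0,6 | c6
#1 — 1,6 | c10 | E
#2 — 2,6 | c14 | E
#3 — 2,5 | c18 | S
#4 — 2,4 | c22 | S
#5 — 2,3 | c26 | S
#6 — 2,2 | c30 | S
#7 — 2,1 | c34 | S

path = [(0,6), (1,6), (2,6), (2,5), (2,4), (2,3), (2,2), (2,1)]
arrival = 34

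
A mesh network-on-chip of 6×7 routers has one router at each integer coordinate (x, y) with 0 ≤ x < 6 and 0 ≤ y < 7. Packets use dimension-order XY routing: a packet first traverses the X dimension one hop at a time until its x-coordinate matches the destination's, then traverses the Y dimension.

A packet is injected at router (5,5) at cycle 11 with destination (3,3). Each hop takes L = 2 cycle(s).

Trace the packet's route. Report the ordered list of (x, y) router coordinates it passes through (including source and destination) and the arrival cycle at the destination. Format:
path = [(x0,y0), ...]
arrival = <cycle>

path = [(5,5), (4,5), (3,5), (3,4), (3,3)]
arrival = 19

t=11: at (5,5)
t=13: at (4,5) after W
t=15: at (3,5) after W
t=17: at (3,4) after S
t=19: at (3,3) after S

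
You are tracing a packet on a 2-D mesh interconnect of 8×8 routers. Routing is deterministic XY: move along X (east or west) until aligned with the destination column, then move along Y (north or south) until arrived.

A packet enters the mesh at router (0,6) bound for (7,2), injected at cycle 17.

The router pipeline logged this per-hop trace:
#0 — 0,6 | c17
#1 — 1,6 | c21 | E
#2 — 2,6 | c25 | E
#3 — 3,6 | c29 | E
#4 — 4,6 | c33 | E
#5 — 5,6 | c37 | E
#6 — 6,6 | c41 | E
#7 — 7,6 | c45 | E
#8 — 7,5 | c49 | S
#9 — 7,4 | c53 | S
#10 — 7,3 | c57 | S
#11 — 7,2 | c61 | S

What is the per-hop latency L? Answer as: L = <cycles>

L = 4

Between hops 0 and 1 the cycle counter advances 21 − 17 = 4.
Each hop adds L, hence L = 4.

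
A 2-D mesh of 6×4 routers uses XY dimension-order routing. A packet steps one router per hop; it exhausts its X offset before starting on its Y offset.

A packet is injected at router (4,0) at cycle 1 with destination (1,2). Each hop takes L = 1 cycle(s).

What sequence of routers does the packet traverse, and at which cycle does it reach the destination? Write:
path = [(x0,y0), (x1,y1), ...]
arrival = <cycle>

#0 — 4,0 | c1
#1 — 3,0 | c2 | W
#2 — 2,0 | c3 | W
#3 — 1,0 | c4 | W
#4 — 1,1 | c5 | N
#5 — 1,2 | c6 | N

path = [(4,0), (3,0), (2,0), (1,0), (1,1), (1,2)]
arrival = 6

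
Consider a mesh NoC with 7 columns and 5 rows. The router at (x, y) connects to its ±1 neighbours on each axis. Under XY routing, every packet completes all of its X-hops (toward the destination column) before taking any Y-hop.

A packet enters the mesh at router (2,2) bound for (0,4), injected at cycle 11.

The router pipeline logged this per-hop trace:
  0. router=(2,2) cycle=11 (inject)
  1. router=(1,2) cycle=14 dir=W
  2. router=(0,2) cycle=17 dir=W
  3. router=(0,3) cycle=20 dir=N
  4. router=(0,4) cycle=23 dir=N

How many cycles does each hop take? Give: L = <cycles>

Δcyc across hop 0→1: 14 − 11 = 3.
That increment is L by definition: L = 3.

L = 3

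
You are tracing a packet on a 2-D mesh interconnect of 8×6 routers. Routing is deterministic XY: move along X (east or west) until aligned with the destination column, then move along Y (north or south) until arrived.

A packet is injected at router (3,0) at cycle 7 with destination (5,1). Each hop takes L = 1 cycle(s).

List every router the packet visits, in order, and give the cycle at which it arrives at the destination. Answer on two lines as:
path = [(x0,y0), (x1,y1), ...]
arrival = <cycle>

path = [(3,0), (4,0), (5,0), (5,1)]
arrival = 10

#0 — 3,0 | c7
#1 — 4,0 | c8 | E
#2 — 5,0 | c9 | E
#3 — 5,1 | c10 | N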